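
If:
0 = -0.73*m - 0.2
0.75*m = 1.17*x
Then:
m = -0.27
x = -0.18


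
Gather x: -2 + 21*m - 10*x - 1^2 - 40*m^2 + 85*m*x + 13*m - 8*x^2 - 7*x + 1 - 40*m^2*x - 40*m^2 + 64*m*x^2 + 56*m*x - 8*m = -80*m^2 + 26*m + x^2*(64*m - 8) + x*(-40*m^2 + 141*m - 17) - 2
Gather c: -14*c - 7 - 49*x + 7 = -14*c - 49*x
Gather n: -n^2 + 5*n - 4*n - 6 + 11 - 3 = -n^2 + n + 2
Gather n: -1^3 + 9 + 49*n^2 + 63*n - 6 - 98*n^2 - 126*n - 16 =-49*n^2 - 63*n - 14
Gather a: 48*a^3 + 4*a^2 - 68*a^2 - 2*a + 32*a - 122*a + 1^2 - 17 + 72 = 48*a^3 - 64*a^2 - 92*a + 56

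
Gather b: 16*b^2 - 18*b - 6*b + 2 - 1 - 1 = 16*b^2 - 24*b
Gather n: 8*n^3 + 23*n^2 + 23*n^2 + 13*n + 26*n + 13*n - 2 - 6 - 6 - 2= 8*n^3 + 46*n^2 + 52*n - 16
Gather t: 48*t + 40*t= 88*t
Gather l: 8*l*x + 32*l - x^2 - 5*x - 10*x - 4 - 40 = l*(8*x + 32) - x^2 - 15*x - 44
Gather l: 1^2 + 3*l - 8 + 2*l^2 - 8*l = 2*l^2 - 5*l - 7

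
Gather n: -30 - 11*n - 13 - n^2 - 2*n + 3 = -n^2 - 13*n - 40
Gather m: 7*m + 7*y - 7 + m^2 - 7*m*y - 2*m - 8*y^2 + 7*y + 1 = m^2 + m*(5 - 7*y) - 8*y^2 + 14*y - 6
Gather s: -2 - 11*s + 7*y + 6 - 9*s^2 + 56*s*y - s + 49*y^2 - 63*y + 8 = -9*s^2 + s*(56*y - 12) + 49*y^2 - 56*y + 12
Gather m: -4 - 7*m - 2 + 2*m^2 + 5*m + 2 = 2*m^2 - 2*m - 4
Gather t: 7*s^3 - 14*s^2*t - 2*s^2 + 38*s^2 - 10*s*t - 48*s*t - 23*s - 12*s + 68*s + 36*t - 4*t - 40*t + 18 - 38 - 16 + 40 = 7*s^3 + 36*s^2 + 33*s + t*(-14*s^2 - 58*s - 8) + 4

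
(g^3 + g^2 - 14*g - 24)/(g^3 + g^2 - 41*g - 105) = (g^2 - 2*g - 8)/(g^2 - 2*g - 35)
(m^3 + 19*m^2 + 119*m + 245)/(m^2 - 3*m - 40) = (m^2 + 14*m + 49)/(m - 8)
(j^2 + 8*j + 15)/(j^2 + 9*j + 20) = (j + 3)/(j + 4)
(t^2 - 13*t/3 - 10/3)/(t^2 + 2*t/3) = (t - 5)/t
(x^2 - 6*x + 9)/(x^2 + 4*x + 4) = (x^2 - 6*x + 9)/(x^2 + 4*x + 4)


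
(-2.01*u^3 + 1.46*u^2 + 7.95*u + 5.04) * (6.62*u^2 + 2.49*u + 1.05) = -13.3062*u^5 + 4.6603*u^4 + 54.1539*u^3 + 54.6933*u^2 + 20.8971*u + 5.292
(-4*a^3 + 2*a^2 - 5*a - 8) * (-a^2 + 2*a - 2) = 4*a^5 - 10*a^4 + 17*a^3 - 6*a^2 - 6*a + 16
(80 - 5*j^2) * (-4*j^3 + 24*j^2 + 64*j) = 20*j^5 - 120*j^4 - 640*j^3 + 1920*j^2 + 5120*j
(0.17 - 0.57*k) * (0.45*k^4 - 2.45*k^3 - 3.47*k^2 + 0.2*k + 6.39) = -0.2565*k^5 + 1.473*k^4 + 1.5614*k^3 - 0.7039*k^2 - 3.6083*k + 1.0863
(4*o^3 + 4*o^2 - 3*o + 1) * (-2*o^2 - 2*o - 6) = -8*o^5 - 16*o^4 - 26*o^3 - 20*o^2 + 16*o - 6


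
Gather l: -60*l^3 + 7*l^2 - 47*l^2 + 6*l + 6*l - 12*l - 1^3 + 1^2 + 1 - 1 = -60*l^3 - 40*l^2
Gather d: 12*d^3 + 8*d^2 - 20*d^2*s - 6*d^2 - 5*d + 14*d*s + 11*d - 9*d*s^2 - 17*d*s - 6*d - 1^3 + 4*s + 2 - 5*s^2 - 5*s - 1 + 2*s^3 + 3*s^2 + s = 12*d^3 + d^2*(2 - 20*s) + d*(-9*s^2 - 3*s) + 2*s^3 - 2*s^2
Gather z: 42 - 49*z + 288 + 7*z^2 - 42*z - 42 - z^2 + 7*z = 6*z^2 - 84*z + 288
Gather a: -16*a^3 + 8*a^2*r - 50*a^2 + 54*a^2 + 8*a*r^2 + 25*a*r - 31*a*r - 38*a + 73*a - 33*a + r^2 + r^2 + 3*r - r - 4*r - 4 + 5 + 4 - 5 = -16*a^3 + a^2*(8*r + 4) + a*(8*r^2 - 6*r + 2) + 2*r^2 - 2*r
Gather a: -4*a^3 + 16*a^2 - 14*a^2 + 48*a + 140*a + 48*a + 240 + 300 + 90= -4*a^3 + 2*a^2 + 236*a + 630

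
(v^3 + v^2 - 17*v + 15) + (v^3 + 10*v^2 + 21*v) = 2*v^3 + 11*v^2 + 4*v + 15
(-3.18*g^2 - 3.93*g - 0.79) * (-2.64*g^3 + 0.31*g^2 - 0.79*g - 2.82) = 8.3952*g^5 + 9.3894*g^4 + 3.3795*g^3 + 11.8274*g^2 + 11.7067*g + 2.2278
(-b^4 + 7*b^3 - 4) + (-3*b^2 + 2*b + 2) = -b^4 + 7*b^3 - 3*b^2 + 2*b - 2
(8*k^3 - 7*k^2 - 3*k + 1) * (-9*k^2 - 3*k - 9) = -72*k^5 + 39*k^4 - 24*k^3 + 63*k^2 + 24*k - 9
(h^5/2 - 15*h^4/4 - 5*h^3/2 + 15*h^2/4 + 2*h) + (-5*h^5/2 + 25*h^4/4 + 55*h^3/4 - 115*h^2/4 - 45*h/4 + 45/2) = -2*h^5 + 5*h^4/2 + 45*h^3/4 - 25*h^2 - 37*h/4 + 45/2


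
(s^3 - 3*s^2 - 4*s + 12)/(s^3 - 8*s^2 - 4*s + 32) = (s - 3)/(s - 8)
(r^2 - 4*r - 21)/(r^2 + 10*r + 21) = (r - 7)/(r + 7)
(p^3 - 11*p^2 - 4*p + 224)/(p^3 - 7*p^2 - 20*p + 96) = (p - 7)/(p - 3)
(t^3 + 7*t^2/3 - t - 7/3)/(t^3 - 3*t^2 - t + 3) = (t + 7/3)/(t - 3)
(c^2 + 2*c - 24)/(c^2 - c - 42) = (c - 4)/(c - 7)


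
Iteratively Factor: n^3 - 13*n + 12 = (n - 1)*(n^2 + n - 12) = (n - 1)*(n + 4)*(n - 3)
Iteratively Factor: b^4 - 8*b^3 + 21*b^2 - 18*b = (b - 3)*(b^3 - 5*b^2 + 6*b) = b*(b - 3)*(b^2 - 5*b + 6) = b*(b - 3)^2*(b - 2)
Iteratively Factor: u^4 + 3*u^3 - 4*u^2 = (u)*(u^3 + 3*u^2 - 4*u) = u*(u + 4)*(u^2 - u) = u*(u - 1)*(u + 4)*(u)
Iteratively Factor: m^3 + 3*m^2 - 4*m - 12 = (m + 3)*(m^2 - 4) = (m + 2)*(m + 3)*(m - 2)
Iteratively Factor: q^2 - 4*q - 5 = (q + 1)*(q - 5)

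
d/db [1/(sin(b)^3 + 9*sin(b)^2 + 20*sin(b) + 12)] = (-18*sin(b) + 3*cos(b)^2 - 23)*cos(b)/(sin(b)^3 + 9*sin(b)^2 + 20*sin(b) + 12)^2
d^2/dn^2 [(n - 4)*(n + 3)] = 2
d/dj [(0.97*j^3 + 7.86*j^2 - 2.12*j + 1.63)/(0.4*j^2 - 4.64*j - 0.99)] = (0.388*j^4 - 9.0016*j^3 - 38.5033*j^2 - 16.8668*j + 9.662)/(0.16*j^4 - 3.712*j^3 + 20.7376*j^2 + 9.1872*j + 0.9801)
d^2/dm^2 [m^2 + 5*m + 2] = 2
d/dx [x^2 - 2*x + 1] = 2*x - 2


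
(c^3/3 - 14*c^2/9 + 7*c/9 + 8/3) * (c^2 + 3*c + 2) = c^5/3 - 5*c^4/9 - 29*c^3/9 + 17*c^2/9 + 86*c/9 + 16/3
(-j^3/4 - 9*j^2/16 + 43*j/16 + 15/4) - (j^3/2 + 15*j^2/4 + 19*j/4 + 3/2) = -3*j^3/4 - 69*j^2/16 - 33*j/16 + 9/4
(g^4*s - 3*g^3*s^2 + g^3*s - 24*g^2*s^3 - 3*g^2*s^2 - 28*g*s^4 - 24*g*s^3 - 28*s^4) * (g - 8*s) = g^5*s - 11*g^4*s^2 + g^4*s - 11*g^3*s^2 + 164*g^2*s^4 + 224*g*s^5 + 164*g*s^4 + 224*s^5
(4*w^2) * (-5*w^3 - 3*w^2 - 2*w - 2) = -20*w^5 - 12*w^4 - 8*w^3 - 8*w^2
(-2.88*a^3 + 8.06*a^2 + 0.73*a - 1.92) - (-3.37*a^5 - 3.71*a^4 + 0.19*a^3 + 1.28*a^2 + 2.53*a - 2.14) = 3.37*a^5 + 3.71*a^4 - 3.07*a^3 + 6.78*a^2 - 1.8*a + 0.22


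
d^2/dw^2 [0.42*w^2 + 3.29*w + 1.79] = 0.840000000000000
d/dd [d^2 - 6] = 2*d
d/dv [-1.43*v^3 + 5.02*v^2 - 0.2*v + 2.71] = -4.29*v^2 + 10.04*v - 0.2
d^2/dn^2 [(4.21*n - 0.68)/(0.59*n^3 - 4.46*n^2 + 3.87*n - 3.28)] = (8.793006*n^5 - 69.30966*n^4 + 176.891518*n^3 + 7.29271200000005*n^2 - 306.997488*n + 106.406696)/(0.205379*n^9 - 4.657578*n^8 + 39.249573*n^7 - 153.242948*n^6 + 309.236541*n^5 - 441.05961*n^4 + 416.683707*n^3 - 291.320088*n^2 + 124.905024*n - 35.287552)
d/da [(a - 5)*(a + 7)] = 2*a + 2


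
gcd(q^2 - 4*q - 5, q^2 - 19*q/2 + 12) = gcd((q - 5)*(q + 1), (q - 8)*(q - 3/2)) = 1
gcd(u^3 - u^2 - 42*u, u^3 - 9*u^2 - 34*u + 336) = u^2 - u - 42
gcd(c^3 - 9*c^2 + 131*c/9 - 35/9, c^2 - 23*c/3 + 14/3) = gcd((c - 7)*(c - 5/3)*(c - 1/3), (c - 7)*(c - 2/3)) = c - 7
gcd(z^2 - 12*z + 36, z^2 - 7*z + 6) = z - 6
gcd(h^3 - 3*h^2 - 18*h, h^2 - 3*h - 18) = h^2 - 3*h - 18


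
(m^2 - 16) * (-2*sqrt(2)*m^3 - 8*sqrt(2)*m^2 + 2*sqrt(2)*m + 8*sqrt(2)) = -2*sqrt(2)*m^5 - 8*sqrt(2)*m^4 + 34*sqrt(2)*m^3 + 136*sqrt(2)*m^2 - 32*sqrt(2)*m - 128*sqrt(2)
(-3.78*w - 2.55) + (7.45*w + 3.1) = 3.67*w + 0.55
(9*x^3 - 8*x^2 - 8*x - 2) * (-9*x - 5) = -81*x^4 + 27*x^3 + 112*x^2 + 58*x + 10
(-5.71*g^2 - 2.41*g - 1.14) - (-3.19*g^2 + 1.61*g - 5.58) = -2.52*g^2 - 4.02*g + 4.44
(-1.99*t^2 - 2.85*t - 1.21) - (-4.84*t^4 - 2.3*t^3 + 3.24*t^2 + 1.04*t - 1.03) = 4.84*t^4 + 2.3*t^3 - 5.23*t^2 - 3.89*t - 0.18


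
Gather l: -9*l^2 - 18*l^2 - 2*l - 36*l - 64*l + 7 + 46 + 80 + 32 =-27*l^2 - 102*l + 165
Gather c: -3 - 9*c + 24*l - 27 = -9*c + 24*l - 30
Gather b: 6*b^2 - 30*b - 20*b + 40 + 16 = 6*b^2 - 50*b + 56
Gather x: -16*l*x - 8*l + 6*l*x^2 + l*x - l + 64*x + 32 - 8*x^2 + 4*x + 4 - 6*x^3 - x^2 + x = -9*l - 6*x^3 + x^2*(6*l - 9) + x*(69 - 15*l) + 36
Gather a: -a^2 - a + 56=-a^2 - a + 56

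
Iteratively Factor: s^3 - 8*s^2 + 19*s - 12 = (s - 4)*(s^2 - 4*s + 3) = (s - 4)*(s - 1)*(s - 3)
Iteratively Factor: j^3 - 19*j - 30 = (j + 3)*(j^2 - 3*j - 10) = (j - 5)*(j + 3)*(j + 2)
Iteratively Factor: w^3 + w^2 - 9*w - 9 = (w + 1)*(w^2 - 9) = (w - 3)*(w + 1)*(w + 3)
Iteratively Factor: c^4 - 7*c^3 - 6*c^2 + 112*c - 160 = (c - 2)*(c^3 - 5*c^2 - 16*c + 80) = (c - 5)*(c - 2)*(c^2 - 16) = (c - 5)*(c - 4)*(c - 2)*(c + 4)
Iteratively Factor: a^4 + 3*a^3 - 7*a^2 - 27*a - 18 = (a - 3)*(a^3 + 6*a^2 + 11*a + 6) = (a - 3)*(a + 3)*(a^2 + 3*a + 2) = (a - 3)*(a + 1)*(a + 3)*(a + 2)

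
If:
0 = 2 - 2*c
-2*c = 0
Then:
No Solution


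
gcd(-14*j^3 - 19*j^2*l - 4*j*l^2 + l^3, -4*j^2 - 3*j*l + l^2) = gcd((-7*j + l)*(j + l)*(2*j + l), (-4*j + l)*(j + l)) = j + l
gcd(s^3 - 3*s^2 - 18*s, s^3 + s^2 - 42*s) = s^2 - 6*s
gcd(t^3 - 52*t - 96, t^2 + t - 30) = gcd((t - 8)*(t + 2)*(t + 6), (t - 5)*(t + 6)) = t + 6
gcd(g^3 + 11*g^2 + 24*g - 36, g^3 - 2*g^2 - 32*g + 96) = g + 6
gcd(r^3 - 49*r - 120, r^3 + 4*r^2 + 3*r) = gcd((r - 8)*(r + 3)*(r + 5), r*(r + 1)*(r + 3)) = r + 3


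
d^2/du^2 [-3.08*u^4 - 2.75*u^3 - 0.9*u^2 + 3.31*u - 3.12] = -36.96*u^2 - 16.5*u - 1.8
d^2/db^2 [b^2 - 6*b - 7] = 2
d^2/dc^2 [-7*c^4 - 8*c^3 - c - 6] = 12*c*(-7*c - 4)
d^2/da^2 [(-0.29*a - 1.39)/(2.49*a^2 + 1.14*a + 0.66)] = (-(0.29*a + 1.39)*(4.98*a + 1.14)*(9.96*a + 2.28) + (4.3326*a + 7.5834)*(2.49*a^2 + 1.14*a + 0.66))/(2.49*a^2 + 1.14*a + 0.66)^3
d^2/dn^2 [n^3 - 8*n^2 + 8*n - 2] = 6*n - 16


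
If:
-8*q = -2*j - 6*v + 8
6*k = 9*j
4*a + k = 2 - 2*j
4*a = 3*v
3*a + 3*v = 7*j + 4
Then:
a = 8/15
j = -4/105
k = -2/35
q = -10/21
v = 32/45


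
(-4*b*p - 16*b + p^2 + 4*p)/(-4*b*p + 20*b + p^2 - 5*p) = (p + 4)/(p - 5)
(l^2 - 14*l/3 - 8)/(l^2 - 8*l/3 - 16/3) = (l - 6)/(l - 4)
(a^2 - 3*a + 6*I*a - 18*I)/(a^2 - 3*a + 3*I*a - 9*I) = (a + 6*I)/(a + 3*I)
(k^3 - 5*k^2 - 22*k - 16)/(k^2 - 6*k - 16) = k + 1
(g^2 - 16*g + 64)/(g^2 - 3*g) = (g^2 - 16*g + 64)/(g*(g - 3))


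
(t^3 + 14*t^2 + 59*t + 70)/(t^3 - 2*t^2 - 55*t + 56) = (t^2 + 7*t + 10)/(t^2 - 9*t + 8)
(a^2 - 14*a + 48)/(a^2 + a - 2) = (a^2 - 14*a + 48)/(a^2 + a - 2)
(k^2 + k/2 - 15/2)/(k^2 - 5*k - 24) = (k - 5/2)/(k - 8)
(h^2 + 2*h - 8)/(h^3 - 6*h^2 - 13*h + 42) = (h + 4)/(h^2 - 4*h - 21)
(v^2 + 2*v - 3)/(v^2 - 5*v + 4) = (v + 3)/(v - 4)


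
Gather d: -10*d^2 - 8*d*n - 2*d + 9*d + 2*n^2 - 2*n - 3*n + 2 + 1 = -10*d^2 + d*(7 - 8*n) + 2*n^2 - 5*n + 3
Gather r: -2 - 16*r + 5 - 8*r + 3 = 6 - 24*r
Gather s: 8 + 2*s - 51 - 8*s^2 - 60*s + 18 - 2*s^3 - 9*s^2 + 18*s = -2*s^3 - 17*s^2 - 40*s - 25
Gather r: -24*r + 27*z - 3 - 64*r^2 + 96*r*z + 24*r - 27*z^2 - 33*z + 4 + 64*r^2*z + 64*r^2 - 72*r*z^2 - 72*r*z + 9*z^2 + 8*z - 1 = 64*r^2*z + r*(-72*z^2 + 24*z) - 18*z^2 + 2*z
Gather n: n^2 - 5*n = n^2 - 5*n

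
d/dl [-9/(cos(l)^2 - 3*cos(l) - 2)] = 9*(3 - 2*cos(l))*sin(l)/(sin(l)^2 + 3*cos(l) + 1)^2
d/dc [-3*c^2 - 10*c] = -6*c - 10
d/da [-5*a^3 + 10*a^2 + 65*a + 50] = -15*a^2 + 20*a + 65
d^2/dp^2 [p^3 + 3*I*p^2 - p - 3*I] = 6*p + 6*I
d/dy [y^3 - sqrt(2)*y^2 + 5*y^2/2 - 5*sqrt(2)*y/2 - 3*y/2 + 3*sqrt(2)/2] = 3*y^2 - 2*sqrt(2)*y + 5*y - 5*sqrt(2)/2 - 3/2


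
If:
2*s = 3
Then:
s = 3/2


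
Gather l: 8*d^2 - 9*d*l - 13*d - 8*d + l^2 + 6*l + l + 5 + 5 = 8*d^2 - 21*d + l^2 + l*(7 - 9*d) + 10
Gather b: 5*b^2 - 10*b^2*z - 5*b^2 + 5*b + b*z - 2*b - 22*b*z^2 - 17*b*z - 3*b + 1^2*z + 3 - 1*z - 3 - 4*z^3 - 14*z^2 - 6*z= -10*b^2*z + b*(-22*z^2 - 16*z) - 4*z^3 - 14*z^2 - 6*z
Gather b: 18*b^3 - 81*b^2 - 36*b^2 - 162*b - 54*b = 18*b^3 - 117*b^2 - 216*b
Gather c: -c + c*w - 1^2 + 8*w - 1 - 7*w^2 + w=c*(w - 1) - 7*w^2 + 9*w - 2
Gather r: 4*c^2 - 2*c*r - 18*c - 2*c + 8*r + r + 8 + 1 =4*c^2 - 20*c + r*(9 - 2*c) + 9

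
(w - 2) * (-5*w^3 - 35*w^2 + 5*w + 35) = -5*w^4 - 25*w^3 + 75*w^2 + 25*w - 70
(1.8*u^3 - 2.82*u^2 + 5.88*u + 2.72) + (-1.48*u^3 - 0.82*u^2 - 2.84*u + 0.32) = 0.32*u^3 - 3.64*u^2 + 3.04*u + 3.04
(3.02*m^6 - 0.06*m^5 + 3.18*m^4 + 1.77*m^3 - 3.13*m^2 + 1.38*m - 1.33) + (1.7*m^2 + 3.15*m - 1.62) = 3.02*m^6 - 0.06*m^5 + 3.18*m^4 + 1.77*m^3 - 1.43*m^2 + 4.53*m - 2.95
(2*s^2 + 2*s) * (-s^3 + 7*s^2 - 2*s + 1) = -2*s^5 + 12*s^4 + 10*s^3 - 2*s^2 + 2*s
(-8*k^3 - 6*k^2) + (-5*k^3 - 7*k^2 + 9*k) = -13*k^3 - 13*k^2 + 9*k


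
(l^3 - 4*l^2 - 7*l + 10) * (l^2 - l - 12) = l^5 - 5*l^4 - 15*l^3 + 65*l^2 + 74*l - 120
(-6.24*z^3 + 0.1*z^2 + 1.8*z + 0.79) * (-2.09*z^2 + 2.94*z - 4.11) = 13.0416*z^5 - 18.5546*z^4 + 22.1784*z^3 + 3.2299*z^2 - 5.0754*z - 3.2469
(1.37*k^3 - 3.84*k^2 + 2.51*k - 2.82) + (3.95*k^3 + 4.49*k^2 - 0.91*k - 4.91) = 5.32*k^3 + 0.65*k^2 + 1.6*k - 7.73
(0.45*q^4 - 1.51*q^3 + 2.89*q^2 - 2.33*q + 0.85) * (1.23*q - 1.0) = 0.5535*q^5 - 2.3073*q^4 + 5.0647*q^3 - 5.7559*q^2 + 3.3755*q - 0.85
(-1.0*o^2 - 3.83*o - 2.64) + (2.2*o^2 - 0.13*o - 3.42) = 1.2*o^2 - 3.96*o - 6.06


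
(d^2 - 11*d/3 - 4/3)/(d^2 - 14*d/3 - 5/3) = (d - 4)/(d - 5)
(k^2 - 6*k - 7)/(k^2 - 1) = (k - 7)/(k - 1)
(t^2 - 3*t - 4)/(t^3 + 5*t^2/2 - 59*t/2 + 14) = 2*(t + 1)/(2*t^2 + 13*t - 7)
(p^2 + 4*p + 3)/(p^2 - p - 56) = (p^2 + 4*p + 3)/(p^2 - p - 56)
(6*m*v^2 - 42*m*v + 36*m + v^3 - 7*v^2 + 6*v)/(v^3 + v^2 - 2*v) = (6*m*v - 36*m + v^2 - 6*v)/(v*(v + 2))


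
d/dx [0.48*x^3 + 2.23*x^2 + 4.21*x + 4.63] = 1.44*x^2 + 4.46*x + 4.21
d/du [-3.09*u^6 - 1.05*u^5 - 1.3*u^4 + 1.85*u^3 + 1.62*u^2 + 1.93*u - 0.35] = -18.54*u^5 - 5.25*u^4 - 5.2*u^3 + 5.55*u^2 + 3.24*u + 1.93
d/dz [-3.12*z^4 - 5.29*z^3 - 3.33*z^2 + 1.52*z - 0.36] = -12.48*z^3 - 15.87*z^2 - 6.66*z + 1.52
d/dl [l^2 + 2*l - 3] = 2*l + 2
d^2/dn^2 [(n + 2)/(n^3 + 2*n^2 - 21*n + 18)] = 2*((n + 2)*(3*n^2 + 4*n - 21)^2 + (-3*n^2 - 4*n - (n + 2)*(3*n + 2) + 21)*(n^3 + 2*n^2 - 21*n + 18))/(n^3 + 2*n^2 - 21*n + 18)^3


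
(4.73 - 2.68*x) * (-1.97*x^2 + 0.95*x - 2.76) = 5.2796*x^3 - 11.8641*x^2 + 11.8903*x - 13.0548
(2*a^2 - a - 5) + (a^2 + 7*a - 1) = 3*a^2 + 6*a - 6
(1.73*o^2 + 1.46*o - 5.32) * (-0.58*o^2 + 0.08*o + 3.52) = -1.0034*o^4 - 0.7084*o^3 + 9.292*o^2 + 4.7136*o - 18.7264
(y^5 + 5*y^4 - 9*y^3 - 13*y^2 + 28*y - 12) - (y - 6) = y^5 + 5*y^4 - 9*y^3 - 13*y^2 + 27*y - 6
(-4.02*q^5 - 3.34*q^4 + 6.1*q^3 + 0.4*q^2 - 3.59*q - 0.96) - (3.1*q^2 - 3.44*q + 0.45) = -4.02*q^5 - 3.34*q^4 + 6.1*q^3 - 2.7*q^2 - 0.15*q - 1.41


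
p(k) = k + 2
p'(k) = 1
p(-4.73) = -2.73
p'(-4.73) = 1.00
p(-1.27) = 0.73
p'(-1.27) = 1.00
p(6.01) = 8.01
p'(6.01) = 1.00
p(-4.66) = -2.66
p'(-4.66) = 1.00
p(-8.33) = -6.33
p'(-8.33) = 1.00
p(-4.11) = -2.11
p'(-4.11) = 1.00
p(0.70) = 2.70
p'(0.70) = 1.00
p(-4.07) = -2.07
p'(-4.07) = 1.00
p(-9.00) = -7.00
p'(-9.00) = 1.00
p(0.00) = 2.00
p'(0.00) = 1.00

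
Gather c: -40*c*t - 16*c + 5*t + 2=c*(-40*t - 16) + 5*t + 2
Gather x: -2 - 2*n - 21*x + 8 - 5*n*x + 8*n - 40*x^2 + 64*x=6*n - 40*x^2 + x*(43 - 5*n) + 6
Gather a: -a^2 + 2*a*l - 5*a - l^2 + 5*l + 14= -a^2 + a*(2*l - 5) - l^2 + 5*l + 14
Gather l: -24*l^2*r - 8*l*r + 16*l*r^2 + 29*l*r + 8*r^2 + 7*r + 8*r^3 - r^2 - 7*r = -24*l^2*r + l*(16*r^2 + 21*r) + 8*r^3 + 7*r^2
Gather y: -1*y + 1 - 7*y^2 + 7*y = -7*y^2 + 6*y + 1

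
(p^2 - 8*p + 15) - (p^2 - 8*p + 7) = 8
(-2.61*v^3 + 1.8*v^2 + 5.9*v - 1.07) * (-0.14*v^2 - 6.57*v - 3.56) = 0.3654*v^5 + 16.8957*v^4 - 3.3604*v^3 - 45.0212*v^2 - 13.9741*v + 3.8092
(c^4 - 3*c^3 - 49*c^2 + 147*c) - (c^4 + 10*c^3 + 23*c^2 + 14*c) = -13*c^3 - 72*c^2 + 133*c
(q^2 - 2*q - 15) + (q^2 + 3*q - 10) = 2*q^2 + q - 25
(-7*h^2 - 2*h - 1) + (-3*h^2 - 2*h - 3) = -10*h^2 - 4*h - 4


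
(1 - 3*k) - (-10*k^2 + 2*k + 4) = 10*k^2 - 5*k - 3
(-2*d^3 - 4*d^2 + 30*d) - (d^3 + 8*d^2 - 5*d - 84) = -3*d^3 - 12*d^2 + 35*d + 84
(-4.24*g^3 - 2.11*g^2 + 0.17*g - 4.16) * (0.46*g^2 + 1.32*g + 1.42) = -1.9504*g^5 - 6.5674*g^4 - 8.7278*g^3 - 4.6854*g^2 - 5.2498*g - 5.9072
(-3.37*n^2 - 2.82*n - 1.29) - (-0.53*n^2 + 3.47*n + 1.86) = -2.84*n^2 - 6.29*n - 3.15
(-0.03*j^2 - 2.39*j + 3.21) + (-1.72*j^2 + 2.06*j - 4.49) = -1.75*j^2 - 0.33*j - 1.28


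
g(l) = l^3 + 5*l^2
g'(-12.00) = 312.00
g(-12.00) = -1008.00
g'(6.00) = 168.00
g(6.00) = 396.00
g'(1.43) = 20.43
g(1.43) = 13.15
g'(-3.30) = -0.33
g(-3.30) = 18.51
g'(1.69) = 25.47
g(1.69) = 19.11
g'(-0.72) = -5.64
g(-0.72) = 2.22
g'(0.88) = 11.12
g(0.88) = 4.55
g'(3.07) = 58.97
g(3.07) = 76.06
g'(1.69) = 25.47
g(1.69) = 19.11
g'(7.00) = 217.00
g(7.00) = 588.00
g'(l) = 3*l^2 + 10*l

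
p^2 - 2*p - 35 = (p - 7)*(p + 5)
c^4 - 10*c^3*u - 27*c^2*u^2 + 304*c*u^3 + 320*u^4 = (c - 8*u)^2*(c + u)*(c + 5*u)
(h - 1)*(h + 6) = h^2 + 5*h - 6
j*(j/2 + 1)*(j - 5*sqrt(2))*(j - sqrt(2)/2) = j^4/2 - 11*sqrt(2)*j^3/4 + j^3 - 11*sqrt(2)*j^2/2 + 5*j^2/2 + 5*j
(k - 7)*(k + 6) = k^2 - k - 42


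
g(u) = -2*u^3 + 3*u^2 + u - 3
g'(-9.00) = -539.00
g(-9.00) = 1689.00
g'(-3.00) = -71.00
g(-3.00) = 75.00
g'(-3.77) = -106.90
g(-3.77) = 143.03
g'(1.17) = -0.19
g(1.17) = -0.93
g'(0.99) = 1.06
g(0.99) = -1.01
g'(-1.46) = -20.55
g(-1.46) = 8.16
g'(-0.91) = -9.43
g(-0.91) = 0.08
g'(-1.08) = -12.48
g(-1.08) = 1.94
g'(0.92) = 1.44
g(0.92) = -1.10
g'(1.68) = -5.85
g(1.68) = -2.34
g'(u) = -6*u^2 + 6*u + 1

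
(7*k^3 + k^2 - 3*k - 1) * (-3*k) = -21*k^4 - 3*k^3 + 9*k^2 + 3*k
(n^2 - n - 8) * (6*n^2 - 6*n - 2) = 6*n^4 - 12*n^3 - 44*n^2 + 50*n + 16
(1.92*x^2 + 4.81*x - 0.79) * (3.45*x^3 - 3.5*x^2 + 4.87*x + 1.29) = 6.624*x^5 + 9.8745*x^4 - 10.2101*x^3 + 28.6665*x^2 + 2.3576*x - 1.0191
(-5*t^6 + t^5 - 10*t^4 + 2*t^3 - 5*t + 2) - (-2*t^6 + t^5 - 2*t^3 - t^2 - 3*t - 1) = -3*t^6 - 10*t^4 + 4*t^3 + t^2 - 2*t + 3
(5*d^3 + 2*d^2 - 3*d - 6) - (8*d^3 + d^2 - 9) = -3*d^3 + d^2 - 3*d + 3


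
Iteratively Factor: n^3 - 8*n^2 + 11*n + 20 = (n - 4)*(n^2 - 4*n - 5) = (n - 5)*(n - 4)*(n + 1)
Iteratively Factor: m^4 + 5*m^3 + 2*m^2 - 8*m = (m + 4)*(m^3 + m^2 - 2*m) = (m - 1)*(m + 4)*(m^2 + 2*m) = (m - 1)*(m + 2)*(m + 4)*(m)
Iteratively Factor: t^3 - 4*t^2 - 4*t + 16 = (t + 2)*(t^2 - 6*t + 8) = (t - 4)*(t + 2)*(t - 2)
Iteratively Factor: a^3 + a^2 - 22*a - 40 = (a + 2)*(a^2 - a - 20) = (a - 5)*(a + 2)*(a + 4)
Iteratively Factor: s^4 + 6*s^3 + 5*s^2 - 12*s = (s + 4)*(s^3 + 2*s^2 - 3*s) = s*(s + 4)*(s^2 + 2*s - 3) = s*(s - 1)*(s + 4)*(s + 3)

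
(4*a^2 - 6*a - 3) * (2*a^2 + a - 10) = 8*a^4 - 8*a^3 - 52*a^2 + 57*a + 30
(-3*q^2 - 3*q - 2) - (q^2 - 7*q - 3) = -4*q^2 + 4*q + 1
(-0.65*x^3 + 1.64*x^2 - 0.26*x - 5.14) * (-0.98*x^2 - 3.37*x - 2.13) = 0.637*x^5 + 0.5833*x^4 - 3.8875*x^3 + 2.4202*x^2 + 17.8756*x + 10.9482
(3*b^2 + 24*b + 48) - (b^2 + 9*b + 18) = 2*b^2 + 15*b + 30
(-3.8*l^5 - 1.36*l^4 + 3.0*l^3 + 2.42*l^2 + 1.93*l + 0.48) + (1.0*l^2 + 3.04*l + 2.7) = -3.8*l^5 - 1.36*l^4 + 3.0*l^3 + 3.42*l^2 + 4.97*l + 3.18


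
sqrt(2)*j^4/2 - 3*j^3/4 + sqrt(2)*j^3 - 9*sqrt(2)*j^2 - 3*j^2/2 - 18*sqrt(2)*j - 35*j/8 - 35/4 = (j/2 + 1)*(j - 7*sqrt(2)/2)*(j + 5*sqrt(2)/2)*(sqrt(2)*j + 1/2)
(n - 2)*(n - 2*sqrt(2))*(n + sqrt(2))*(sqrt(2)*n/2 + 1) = sqrt(2)*n^4/2 - sqrt(2)*n^3 - 3*sqrt(2)*n^2 - 4*n + 6*sqrt(2)*n + 8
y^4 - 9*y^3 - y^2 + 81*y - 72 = (y - 8)*(y - 3)*(y - 1)*(y + 3)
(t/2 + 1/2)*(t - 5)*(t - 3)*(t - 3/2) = t^4/2 - 17*t^3/4 + 35*t^2/4 + 9*t/4 - 45/4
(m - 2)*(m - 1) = m^2 - 3*m + 2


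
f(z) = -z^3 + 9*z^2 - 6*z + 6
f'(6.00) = -6.00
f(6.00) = 78.00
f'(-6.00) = -222.00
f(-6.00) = 582.00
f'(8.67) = -75.45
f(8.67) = -21.21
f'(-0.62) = -18.31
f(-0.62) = 13.42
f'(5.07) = 8.15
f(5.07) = 76.60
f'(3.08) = 20.98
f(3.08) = 43.68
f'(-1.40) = -37.08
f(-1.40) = 34.78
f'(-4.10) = -130.23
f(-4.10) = 250.81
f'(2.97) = 21.00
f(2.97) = 41.37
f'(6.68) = -19.63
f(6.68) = 69.44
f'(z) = -3*z^2 + 18*z - 6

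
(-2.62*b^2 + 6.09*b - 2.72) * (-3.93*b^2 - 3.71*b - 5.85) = 10.2966*b^4 - 14.2135*b^3 + 3.4227*b^2 - 25.5353*b + 15.912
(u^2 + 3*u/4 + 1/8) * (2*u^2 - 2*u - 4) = 2*u^4 - u^3/2 - 21*u^2/4 - 13*u/4 - 1/2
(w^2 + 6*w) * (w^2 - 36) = w^4 + 6*w^3 - 36*w^2 - 216*w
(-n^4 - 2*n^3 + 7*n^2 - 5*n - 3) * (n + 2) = -n^5 - 4*n^4 + 3*n^3 + 9*n^2 - 13*n - 6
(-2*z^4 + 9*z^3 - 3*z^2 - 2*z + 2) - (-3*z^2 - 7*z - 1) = -2*z^4 + 9*z^3 + 5*z + 3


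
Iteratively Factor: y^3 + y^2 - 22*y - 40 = (y + 2)*(y^2 - y - 20) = (y - 5)*(y + 2)*(y + 4)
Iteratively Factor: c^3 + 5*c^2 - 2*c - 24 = (c + 3)*(c^2 + 2*c - 8) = (c - 2)*(c + 3)*(c + 4)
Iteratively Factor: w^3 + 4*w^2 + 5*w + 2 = (w + 1)*(w^2 + 3*w + 2) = (w + 1)^2*(w + 2)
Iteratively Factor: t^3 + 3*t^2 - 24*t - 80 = (t - 5)*(t^2 + 8*t + 16) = (t - 5)*(t + 4)*(t + 4)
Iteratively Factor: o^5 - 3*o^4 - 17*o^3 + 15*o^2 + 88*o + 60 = (o + 2)*(o^4 - 5*o^3 - 7*o^2 + 29*o + 30) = (o + 2)^2*(o^3 - 7*o^2 + 7*o + 15) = (o + 1)*(o + 2)^2*(o^2 - 8*o + 15) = (o - 5)*(o + 1)*(o + 2)^2*(o - 3)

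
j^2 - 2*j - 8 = (j - 4)*(j + 2)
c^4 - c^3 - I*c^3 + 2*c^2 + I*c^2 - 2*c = c*(c - 1)*(c - 2*I)*(c + I)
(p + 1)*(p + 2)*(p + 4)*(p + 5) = p^4 + 12*p^3 + 49*p^2 + 78*p + 40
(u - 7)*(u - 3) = u^2 - 10*u + 21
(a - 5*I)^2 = a^2 - 10*I*a - 25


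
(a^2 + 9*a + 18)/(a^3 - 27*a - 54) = (a + 6)/(a^2 - 3*a - 18)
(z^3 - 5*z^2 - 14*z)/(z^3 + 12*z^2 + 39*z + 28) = z*(z^2 - 5*z - 14)/(z^3 + 12*z^2 + 39*z + 28)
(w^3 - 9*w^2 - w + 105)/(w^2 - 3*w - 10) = (w^2 - 4*w - 21)/(w + 2)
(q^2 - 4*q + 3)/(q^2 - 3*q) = (q - 1)/q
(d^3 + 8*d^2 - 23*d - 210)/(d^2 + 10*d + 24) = (d^2 + 2*d - 35)/(d + 4)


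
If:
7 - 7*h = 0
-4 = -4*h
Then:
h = 1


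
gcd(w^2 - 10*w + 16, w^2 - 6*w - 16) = w - 8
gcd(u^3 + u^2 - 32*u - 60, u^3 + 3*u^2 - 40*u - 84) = u^2 - 4*u - 12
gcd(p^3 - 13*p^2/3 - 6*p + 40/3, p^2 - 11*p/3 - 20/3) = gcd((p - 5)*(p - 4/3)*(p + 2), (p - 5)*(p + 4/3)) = p - 5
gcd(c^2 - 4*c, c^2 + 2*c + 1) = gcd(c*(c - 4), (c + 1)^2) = 1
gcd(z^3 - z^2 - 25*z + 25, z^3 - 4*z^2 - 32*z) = 1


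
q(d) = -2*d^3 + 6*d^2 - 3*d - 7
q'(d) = -6*d^2 + 12*d - 3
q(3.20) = -20.70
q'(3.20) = -26.04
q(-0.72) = -0.98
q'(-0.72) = -14.75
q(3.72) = -38.09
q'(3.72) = -41.39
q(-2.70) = 84.21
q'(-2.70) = -79.14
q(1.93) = -4.82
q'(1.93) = -2.19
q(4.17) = -60.20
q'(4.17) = -57.29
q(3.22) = -21.22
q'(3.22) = -26.57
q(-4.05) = 236.43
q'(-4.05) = -150.02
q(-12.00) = 4349.00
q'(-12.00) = -1011.00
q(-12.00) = 4349.00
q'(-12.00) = -1011.00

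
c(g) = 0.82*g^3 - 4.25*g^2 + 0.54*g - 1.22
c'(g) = 2.46*g^2 - 8.5*g + 0.54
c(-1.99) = -25.59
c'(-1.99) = 27.20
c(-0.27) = -1.69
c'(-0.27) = 3.01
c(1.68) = -8.42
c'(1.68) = -6.80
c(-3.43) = -86.16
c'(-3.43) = 58.64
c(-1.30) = -10.91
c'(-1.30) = 15.75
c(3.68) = -15.92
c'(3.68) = 2.57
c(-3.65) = -99.69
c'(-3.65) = 64.34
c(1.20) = -5.28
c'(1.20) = -6.12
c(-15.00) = -3733.07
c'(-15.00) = 681.54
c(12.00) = 810.22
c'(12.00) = 252.78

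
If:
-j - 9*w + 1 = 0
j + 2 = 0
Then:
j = -2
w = 1/3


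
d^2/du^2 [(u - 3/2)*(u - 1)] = 2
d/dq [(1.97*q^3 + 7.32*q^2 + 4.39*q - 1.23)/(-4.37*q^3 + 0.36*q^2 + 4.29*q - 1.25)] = (-3.5527136788005e-15*q^5 + 32.6976*q^4 + 55.2712*q^3 + 6.3096*q^2 - 17.4144*q - 0.2108)/(19.0969*q^6 - 3.1464*q^5 - 37.365*q^4 + 14.0138*q^3 + 17.5041*q^2 - 10.725*q + 1.5625)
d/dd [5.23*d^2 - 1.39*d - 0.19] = 10.46*d - 1.39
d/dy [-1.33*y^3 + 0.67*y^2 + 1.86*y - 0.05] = -3.99*y^2 + 1.34*y + 1.86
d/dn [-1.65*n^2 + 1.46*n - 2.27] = 1.46 - 3.3*n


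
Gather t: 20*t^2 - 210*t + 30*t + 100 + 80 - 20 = 20*t^2 - 180*t + 160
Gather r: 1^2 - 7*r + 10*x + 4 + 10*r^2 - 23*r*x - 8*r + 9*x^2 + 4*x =10*r^2 + r*(-23*x - 15) + 9*x^2 + 14*x + 5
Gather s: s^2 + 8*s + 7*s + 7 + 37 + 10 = s^2 + 15*s + 54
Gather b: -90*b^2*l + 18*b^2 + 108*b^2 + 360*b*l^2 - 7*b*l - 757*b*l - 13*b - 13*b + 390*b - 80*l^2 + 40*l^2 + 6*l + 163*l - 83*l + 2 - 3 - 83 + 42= b^2*(126 - 90*l) + b*(360*l^2 - 764*l + 364) - 40*l^2 + 86*l - 42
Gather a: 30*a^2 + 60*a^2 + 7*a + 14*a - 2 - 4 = 90*a^2 + 21*a - 6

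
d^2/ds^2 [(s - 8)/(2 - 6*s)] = 69/(3*s - 1)^3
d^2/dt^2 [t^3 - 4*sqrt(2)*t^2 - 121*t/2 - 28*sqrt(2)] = 6*t - 8*sqrt(2)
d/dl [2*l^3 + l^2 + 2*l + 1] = 6*l^2 + 2*l + 2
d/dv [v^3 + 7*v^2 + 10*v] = 3*v^2 + 14*v + 10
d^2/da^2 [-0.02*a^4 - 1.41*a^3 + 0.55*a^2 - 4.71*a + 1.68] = -0.24*a^2 - 8.46*a + 1.1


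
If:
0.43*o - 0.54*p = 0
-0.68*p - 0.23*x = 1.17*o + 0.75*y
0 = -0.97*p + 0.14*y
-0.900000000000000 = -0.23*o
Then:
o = 3.91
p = 3.12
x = -99.52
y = 21.59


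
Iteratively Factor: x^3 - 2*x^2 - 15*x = (x)*(x^2 - 2*x - 15) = x*(x - 5)*(x + 3)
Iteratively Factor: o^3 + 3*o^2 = (o)*(o^2 + 3*o) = o^2*(o + 3)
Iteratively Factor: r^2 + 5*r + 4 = (r + 1)*(r + 4)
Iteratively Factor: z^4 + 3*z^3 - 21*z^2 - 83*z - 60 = (z + 3)*(z^3 - 21*z - 20) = (z - 5)*(z + 3)*(z^2 + 5*z + 4) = (z - 5)*(z + 1)*(z + 3)*(z + 4)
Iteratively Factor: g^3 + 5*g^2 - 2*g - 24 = (g + 4)*(g^2 + g - 6) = (g + 3)*(g + 4)*(g - 2)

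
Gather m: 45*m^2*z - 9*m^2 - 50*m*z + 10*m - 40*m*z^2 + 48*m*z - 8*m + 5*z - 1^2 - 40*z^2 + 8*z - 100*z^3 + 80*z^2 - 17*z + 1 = m^2*(45*z - 9) + m*(-40*z^2 - 2*z + 2) - 100*z^3 + 40*z^2 - 4*z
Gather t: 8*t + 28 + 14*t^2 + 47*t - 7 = 14*t^2 + 55*t + 21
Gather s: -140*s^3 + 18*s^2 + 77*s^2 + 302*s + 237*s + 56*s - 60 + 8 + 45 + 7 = -140*s^3 + 95*s^2 + 595*s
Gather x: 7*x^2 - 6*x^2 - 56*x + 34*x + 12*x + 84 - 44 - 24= x^2 - 10*x + 16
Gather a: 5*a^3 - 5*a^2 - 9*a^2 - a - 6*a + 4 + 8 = 5*a^3 - 14*a^2 - 7*a + 12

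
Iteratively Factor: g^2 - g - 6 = (g - 3)*(g + 2)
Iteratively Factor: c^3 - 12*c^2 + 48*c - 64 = (c - 4)*(c^2 - 8*c + 16) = (c - 4)^2*(c - 4)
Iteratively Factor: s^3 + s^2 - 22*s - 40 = (s + 4)*(s^2 - 3*s - 10) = (s - 5)*(s + 4)*(s + 2)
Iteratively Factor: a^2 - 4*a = (a)*(a - 4)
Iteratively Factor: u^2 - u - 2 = (u + 1)*(u - 2)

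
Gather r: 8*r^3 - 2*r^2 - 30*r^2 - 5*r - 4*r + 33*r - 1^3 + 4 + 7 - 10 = 8*r^3 - 32*r^2 + 24*r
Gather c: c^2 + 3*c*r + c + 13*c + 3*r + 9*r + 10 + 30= c^2 + c*(3*r + 14) + 12*r + 40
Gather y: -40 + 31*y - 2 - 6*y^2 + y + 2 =-6*y^2 + 32*y - 40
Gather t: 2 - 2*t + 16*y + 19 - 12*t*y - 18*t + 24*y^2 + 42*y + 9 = t*(-12*y - 20) + 24*y^2 + 58*y + 30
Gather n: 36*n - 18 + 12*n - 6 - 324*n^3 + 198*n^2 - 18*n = -324*n^3 + 198*n^2 + 30*n - 24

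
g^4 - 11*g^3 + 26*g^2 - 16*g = g*(g - 8)*(g - 2)*(g - 1)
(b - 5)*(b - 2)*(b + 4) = b^3 - 3*b^2 - 18*b + 40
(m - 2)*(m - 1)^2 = m^3 - 4*m^2 + 5*m - 2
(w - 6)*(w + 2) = w^2 - 4*w - 12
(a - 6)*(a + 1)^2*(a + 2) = a^4 - 2*a^3 - 19*a^2 - 28*a - 12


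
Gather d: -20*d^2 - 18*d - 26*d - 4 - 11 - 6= -20*d^2 - 44*d - 21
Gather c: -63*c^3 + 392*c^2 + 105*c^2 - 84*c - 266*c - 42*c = -63*c^3 + 497*c^2 - 392*c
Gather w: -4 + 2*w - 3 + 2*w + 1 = 4*w - 6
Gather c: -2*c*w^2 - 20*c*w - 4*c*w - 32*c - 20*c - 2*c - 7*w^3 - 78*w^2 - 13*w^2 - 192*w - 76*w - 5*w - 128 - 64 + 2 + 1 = c*(-2*w^2 - 24*w - 54) - 7*w^3 - 91*w^2 - 273*w - 189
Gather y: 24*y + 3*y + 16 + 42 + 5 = 27*y + 63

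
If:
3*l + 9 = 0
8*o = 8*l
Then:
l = -3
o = -3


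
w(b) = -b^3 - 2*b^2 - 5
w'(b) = -3*b^2 - 4*b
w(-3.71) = 18.54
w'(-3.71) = -26.45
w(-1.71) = -5.85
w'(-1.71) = -1.93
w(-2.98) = 3.70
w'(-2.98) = -14.72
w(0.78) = -6.69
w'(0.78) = -4.95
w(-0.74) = -5.69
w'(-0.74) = 1.32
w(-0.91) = -5.90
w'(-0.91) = 1.16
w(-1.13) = -6.11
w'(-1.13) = 0.69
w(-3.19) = 7.11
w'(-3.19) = -17.77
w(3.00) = -50.00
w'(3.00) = -39.00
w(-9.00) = 562.00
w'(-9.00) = -207.00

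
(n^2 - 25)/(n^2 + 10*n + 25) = (n - 5)/(n + 5)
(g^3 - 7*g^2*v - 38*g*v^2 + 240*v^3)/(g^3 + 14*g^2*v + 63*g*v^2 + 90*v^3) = (g^2 - 13*g*v + 40*v^2)/(g^2 + 8*g*v + 15*v^2)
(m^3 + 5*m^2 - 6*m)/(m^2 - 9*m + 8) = m*(m + 6)/(m - 8)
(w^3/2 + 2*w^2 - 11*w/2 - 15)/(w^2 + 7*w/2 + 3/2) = (w^3 + 4*w^2 - 11*w - 30)/(2*w^2 + 7*w + 3)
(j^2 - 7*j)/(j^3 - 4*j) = (j - 7)/(j^2 - 4)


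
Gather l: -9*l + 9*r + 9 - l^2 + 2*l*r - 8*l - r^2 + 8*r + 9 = -l^2 + l*(2*r - 17) - r^2 + 17*r + 18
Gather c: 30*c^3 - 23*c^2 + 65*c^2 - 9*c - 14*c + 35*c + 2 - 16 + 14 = 30*c^3 + 42*c^2 + 12*c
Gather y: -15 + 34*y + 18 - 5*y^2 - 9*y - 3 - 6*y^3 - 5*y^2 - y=-6*y^3 - 10*y^2 + 24*y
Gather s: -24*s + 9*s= -15*s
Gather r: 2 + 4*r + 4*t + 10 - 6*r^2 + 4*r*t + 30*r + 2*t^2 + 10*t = -6*r^2 + r*(4*t + 34) + 2*t^2 + 14*t + 12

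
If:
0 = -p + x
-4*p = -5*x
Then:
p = 0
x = 0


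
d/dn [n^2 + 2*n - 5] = 2*n + 2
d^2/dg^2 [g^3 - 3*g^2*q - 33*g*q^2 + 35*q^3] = 6*g - 6*q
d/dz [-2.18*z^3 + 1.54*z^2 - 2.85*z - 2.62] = -6.54*z^2 + 3.08*z - 2.85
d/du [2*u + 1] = 2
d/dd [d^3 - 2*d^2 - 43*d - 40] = 3*d^2 - 4*d - 43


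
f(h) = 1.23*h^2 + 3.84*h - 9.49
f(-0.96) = -12.04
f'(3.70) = 12.94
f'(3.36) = 12.11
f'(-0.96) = 1.48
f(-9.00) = 55.58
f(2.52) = 8.00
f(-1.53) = -12.49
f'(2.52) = 10.04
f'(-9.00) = -18.30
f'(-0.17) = 3.42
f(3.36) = 17.30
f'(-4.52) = -7.28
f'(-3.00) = -3.54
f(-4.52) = -1.72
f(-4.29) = -3.33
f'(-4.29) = -6.71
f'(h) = 2.46*h + 3.84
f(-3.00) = -9.94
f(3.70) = 21.56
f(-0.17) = -10.11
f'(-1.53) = 0.08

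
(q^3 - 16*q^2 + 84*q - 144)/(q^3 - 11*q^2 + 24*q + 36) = (q - 4)/(q + 1)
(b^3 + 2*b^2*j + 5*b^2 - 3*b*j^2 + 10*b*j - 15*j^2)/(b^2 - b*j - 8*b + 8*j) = (b^2 + 3*b*j + 5*b + 15*j)/(b - 8)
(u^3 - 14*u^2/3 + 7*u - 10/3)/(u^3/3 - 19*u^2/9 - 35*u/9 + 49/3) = 3*(3*u^3 - 14*u^2 + 21*u - 10)/(3*u^3 - 19*u^2 - 35*u + 147)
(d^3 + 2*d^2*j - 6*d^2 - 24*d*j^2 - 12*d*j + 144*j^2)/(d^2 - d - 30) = (d^2 + 2*d*j - 24*j^2)/(d + 5)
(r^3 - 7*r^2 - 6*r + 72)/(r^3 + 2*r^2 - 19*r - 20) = (r^2 - 3*r - 18)/(r^2 + 6*r + 5)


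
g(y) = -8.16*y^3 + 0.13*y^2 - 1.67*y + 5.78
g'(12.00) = -3523.67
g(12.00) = -14096.02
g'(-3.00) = -222.77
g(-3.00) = 232.28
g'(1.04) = -27.88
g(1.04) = -5.00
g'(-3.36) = -278.91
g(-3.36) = 322.39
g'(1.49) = -55.63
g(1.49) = -23.41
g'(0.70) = -13.48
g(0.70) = 1.88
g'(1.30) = -42.70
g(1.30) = -14.10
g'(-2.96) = -216.92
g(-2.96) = 223.49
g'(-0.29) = -3.80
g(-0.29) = 6.47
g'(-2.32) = -134.03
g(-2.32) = 112.25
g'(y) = -24.48*y^2 + 0.26*y - 1.67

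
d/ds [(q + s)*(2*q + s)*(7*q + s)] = 23*q^2 + 20*q*s + 3*s^2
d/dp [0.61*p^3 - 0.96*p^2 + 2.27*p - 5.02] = 1.83*p^2 - 1.92*p + 2.27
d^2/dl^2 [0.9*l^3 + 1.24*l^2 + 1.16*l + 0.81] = 5.4*l + 2.48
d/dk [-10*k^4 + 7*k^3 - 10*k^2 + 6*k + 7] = -40*k^3 + 21*k^2 - 20*k + 6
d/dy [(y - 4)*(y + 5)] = 2*y + 1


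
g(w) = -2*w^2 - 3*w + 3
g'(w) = -4*w - 3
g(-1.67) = 2.43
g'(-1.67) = 3.68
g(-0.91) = 4.07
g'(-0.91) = 0.64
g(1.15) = -3.10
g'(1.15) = -7.60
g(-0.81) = 4.12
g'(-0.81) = 0.24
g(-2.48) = -1.86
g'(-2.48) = 6.92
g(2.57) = -17.92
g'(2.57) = -13.28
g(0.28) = 2.00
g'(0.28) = -4.12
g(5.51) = -74.25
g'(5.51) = -25.04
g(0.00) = 3.00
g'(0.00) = -3.00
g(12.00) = -321.00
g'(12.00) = -51.00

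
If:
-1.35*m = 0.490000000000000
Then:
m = -0.36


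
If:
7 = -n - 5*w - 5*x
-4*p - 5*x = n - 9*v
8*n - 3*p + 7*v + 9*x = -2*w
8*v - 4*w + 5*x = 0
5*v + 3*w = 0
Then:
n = 2429/1378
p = 2499/1378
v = 525/1378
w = -875/1378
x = -770/689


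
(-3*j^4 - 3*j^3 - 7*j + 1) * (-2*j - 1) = 6*j^5 + 9*j^4 + 3*j^3 + 14*j^2 + 5*j - 1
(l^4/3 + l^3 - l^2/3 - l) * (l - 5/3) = l^5/3 + 4*l^4/9 - 2*l^3 - 4*l^2/9 + 5*l/3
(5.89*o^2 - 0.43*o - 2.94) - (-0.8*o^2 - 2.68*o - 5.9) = 6.69*o^2 + 2.25*o + 2.96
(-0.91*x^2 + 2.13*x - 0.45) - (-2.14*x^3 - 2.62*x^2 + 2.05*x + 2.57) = 2.14*x^3 + 1.71*x^2 + 0.0800000000000001*x - 3.02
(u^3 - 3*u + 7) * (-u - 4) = -u^4 - 4*u^3 + 3*u^2 + 5*u - 28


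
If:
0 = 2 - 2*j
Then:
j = 1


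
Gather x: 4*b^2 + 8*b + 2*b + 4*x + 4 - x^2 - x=4*b^2 + 10*b - x^2 + 3*x + 4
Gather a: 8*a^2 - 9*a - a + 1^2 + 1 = 8*a^2 - 10*a + 2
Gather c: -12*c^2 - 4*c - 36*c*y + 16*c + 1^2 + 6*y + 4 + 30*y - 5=-12*c^2 + c*(12 - 36*y) + 36*y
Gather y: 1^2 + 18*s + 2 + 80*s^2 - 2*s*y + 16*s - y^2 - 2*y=80*s^2 + 34*s - y^2 + y*(-2*s - 2) + 3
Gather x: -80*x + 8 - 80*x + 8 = 16 - 160*x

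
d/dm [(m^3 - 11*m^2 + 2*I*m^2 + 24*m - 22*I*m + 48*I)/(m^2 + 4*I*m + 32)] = (m^4 + 8*I*m^3 + m^2*(64 - 22*I) + 32*m*(-22 + I) + 960 - 704*I)/(m^4 + 8*I*m^3 + 48*m^2 + 256*I*m + 1024)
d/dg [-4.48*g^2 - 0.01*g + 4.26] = -8.96*g - 0.01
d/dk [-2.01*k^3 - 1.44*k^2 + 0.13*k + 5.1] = -6.03*k^2 - 2.88*k + 0.13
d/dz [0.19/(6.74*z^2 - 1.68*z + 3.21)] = (0.3192 - 2.5612*z)/(6.74*z^2 - 1.68*z + 3.21)^2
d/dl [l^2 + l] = 2*l + 1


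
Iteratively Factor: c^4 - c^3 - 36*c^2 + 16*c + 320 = (c - 5)*(c^3 + 4*c^2 - 16*c - 64) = (c - 5)*(c + 4)*(c^2 - 16) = (c - 5)*(c + 4)^2*(c - 4)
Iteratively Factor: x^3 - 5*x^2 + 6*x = (x)*(x^2 - 5*x + 6) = x*(x - 3)*(x - 2)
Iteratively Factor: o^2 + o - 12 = (o - 3)*(o + 4)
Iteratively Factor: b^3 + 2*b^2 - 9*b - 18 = (b + 3)*(b^2 - b - 6) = (b - 3)*(b + 3)*(b + 2)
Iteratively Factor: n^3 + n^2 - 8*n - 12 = (n - 3)*(n^2 + 4*n + 4) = (n - 3)*(n + 2)*(n + 2)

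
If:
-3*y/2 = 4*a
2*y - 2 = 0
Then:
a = -3/8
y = 1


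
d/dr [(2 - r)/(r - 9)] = 7/(r - 9)^2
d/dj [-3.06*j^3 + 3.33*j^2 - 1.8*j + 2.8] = -9.18*j^2 + 6.66*j - 1.8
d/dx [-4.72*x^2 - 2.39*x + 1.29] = -9.44*x - 2.39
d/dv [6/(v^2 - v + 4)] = 6*(1 - 2*v)/(v^2 - v + 4)^2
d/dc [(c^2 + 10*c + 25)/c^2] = 10*(-c - 5)/c^3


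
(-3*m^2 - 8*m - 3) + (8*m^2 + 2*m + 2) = 5*m^2 - 6*m - 1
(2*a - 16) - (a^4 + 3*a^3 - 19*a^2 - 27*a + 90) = -a^4 - 3*a^3 + 19*a^2 + 29*a - 106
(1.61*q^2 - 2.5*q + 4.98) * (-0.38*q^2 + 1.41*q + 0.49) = -0.6118*q^4 + 3.2201*q^3 - 4.6285*q^2 + 5.7968*q + 2.4402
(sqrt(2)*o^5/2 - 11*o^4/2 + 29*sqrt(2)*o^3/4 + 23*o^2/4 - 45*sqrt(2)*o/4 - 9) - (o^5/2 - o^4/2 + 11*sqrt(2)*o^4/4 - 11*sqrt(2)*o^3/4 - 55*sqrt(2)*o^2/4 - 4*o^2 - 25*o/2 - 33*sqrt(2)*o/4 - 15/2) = -o^5/2 + sqrt(2)*o^5/2 - 5*o^4 - 11*sqrt(2)*o^4/4 + 10*sqrt(2)*o^3 + 39*o^2/4 + 55*sqrt(2)*o^2/4 - 3*sqrt(2)*o + 25*o/2 - 3/2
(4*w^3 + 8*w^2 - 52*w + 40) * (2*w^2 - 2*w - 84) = 8*w^5 + 8*w^4 - 456*w^3 - 488*w^2 + 4288*w - 3360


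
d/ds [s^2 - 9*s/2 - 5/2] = 2*s - 9/2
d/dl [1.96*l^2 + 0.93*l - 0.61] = 3.92*l + 0.93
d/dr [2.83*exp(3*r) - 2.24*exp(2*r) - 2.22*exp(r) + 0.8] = (8.49*exp(2*r) - 4.48*exp(r) - 2.22)*exp(r)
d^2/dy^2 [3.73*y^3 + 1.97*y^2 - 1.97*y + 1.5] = 22.38*y + 3.94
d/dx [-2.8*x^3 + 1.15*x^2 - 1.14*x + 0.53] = -8.4*x^2 + 2.3*x - 1.14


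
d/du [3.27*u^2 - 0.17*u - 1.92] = 6.54*u - 0.17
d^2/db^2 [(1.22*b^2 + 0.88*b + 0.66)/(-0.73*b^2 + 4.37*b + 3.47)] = (-8.88178419700125e-16*b^4 - 8.721748*b^3 - 20.652576*b^2 - 0.741972000000011*b - 31.242932)/(0.389017*b^6 - 6.986319*b^5 + 36.274722*b^4 - 17.035571*b^3 - 172.429158*b^2 - 157.856199*b - 41.781923)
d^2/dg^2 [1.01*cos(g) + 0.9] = -1.01*cos(g)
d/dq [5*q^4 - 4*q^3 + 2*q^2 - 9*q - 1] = 20*q^3 - 12*q^2 + 4*q - 9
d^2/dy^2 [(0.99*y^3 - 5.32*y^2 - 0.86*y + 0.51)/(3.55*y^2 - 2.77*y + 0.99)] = (4.26325641456066e-14*y^5 - 118.071108*y^3 + 134.457228*y^2 - 6.13389599999999*y - 10.903452)/(44.738875*y^6 - 104.726775*y^5 + 119.14581*y^4 - 79.664923*y^3 + 33.226578*y^2 - 8.144631*y + 0.970299)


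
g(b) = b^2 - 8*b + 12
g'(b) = 2*b - 8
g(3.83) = -3.97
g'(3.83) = -0.34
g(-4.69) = 71.52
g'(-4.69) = -17.38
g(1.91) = 0.37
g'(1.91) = -4.18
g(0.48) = 8.39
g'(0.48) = -7.04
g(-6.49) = 106.04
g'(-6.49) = -20.98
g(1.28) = 3.40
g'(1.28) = -5.44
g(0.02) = 11.84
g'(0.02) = -7.96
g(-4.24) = 63.90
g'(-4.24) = -16.48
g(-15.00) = 357.00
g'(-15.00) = -38.00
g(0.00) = 12.00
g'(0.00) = -8.00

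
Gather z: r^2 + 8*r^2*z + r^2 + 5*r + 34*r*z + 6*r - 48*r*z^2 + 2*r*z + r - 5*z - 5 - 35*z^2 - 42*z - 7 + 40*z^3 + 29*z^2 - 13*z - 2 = 2*r^2 + 12*r + 40*z^3 + z^2*(-48*r - 6) + z*(8*r^2 + 36*r - 60) - 14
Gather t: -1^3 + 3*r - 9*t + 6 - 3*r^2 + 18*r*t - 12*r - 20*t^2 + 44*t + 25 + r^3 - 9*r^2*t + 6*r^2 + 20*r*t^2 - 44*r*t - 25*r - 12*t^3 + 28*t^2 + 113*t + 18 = r^3 + 3*r^2 - 34*r - 12*t^3 + t^2*(20*r + 8) + t*(-9*r^2 - 26*r + 148) + 48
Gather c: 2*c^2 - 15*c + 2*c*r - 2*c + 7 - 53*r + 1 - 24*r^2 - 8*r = 2*c^2 + c*(2*r - 17) - 24*r^2 - 61*r + 8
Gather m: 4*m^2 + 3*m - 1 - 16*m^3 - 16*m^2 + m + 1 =-16*m^3 - 12*m^2 + 4*m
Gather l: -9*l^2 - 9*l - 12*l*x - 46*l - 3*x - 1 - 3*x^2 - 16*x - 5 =-9*l^2 + l*(-12*x - 55) - 3*x^2 - 19*x - 6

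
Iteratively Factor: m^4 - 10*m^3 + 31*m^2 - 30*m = (m - 3)*(m^3 - 7*m^2 + 10*m) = (m - 3)*(m - 2)*(m^2 - 5*m) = (m - 5)*(m - 3)*(m - 2)*(m)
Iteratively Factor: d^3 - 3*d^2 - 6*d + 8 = (d + 2)*(d^2 - 5*d + 4) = (d - 4)*(d + 2)*(d - 1)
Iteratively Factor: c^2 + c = (c + 1)*(c)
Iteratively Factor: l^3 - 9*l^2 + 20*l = (l)*(l^2 - 9*l + 20) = l*(l - 4)*(l - 5)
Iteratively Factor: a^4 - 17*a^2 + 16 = (a - 1)*(a^3 + a^2 - 16*a - 16) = (a - 4)*(a - 1)*(a^2 + 5*a + 4) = (a - 4)*(a - 1)*(a + 4)*(a + 1)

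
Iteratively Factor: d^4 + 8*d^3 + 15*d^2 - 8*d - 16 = (d - 1)*(d^3 + 9*d^2 + 24*d + 16) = (d - 1)*(d + 4)*(d^2 + 5*d + 4) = (d - 1)*(d + 4)^2*(d + 1)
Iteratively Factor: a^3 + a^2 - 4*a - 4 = (a - 2)*(a^2 + 3*a + 2) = (a - 2)*(a + 2)*(a + 1)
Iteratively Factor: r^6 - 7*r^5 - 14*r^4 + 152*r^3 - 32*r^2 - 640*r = (r - 5)*(r^5 - 2*r^4 - 24*r^3 + 32*r^2 + 128*r) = (r - 5)*(r - 4)*(r^4 + 2*r^3 - 16*r^2 - 32*r) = (r - 5)*(r - 4)^2*(r^3 + 6*r^2 + 8*r) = r*(r - 5)*(r - 4)^2*(r^2 + 6*r + 8) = r*(r - 5)*(r - 4)^2*(r + 4)*(r + 2)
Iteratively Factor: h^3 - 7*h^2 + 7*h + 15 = (h - 3)*(h^2 - 4*h - 5) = (h - 3)*(h + 1)*(h - 5)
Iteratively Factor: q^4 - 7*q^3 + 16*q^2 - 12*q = (q - 2)*(q^3 - 5*q^2 + 6*q) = (q - 2)^2*(q^2 - 3*q) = q*(q - 2)^2*(q - 3)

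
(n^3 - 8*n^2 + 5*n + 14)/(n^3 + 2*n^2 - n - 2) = (n^2 - 9*n + 14)/(n^2 + n - 2)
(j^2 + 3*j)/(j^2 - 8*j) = (j + 3)/(j - 8)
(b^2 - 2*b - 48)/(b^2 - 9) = (b^2 - 2*b - 48)/(b^2 - 9)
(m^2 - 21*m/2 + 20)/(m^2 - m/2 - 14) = (-2*m^2 + 21*m - 40)/(-2*m^2 + m + 28)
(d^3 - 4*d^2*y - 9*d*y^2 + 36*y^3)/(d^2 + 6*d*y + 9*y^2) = (d^2 - 7*d*y + 12*y^2)/(d + 3*y)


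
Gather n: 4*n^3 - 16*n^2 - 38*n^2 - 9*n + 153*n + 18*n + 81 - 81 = 4*n^3 - 54*n^2 + 162*n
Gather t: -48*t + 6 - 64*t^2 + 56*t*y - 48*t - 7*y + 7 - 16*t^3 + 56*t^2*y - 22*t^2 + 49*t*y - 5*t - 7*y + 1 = -16*t^3 + t^2*(56*y - 86) + t*(105*y - 101) - 14*y + 14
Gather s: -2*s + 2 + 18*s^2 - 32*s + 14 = 18*s^2 - 34*s + 16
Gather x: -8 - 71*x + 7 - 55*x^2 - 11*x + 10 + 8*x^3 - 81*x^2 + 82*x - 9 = 8*x^3 - 136*x^2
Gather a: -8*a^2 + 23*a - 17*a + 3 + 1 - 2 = -8*a^2 + 6*a + 2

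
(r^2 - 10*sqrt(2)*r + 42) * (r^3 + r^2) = r^5 - 10*sqrt(2)*r^4 + r^4 - 10*sqrt(2)*r^3 + 42*r^3 + 42*r^2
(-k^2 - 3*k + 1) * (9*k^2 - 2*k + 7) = -9*k^4 - 25*k^3 + 8*k^2 - 23*k + 7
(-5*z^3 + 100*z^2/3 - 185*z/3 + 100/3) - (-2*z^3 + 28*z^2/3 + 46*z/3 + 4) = -3*z^3 + 24*z^2 - 77*z + 88/3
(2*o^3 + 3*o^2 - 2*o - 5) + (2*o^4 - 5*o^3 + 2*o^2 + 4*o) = 2*o^4 - 3*o^3 + 5*o^2 + 2*o - 5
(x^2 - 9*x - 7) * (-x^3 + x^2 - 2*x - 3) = -x^5 + 10*x^4 - 4*x^3 + 8*x^2 + 41*x + 21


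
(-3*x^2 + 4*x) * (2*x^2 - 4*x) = -6*x^4 + 20*x^3 - 16*x^2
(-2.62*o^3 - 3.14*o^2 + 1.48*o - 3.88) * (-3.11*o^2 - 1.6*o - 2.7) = 8.1482*o^5 + 13.9574*o^4 + 7.4952*o^3 + 18.1768*o^2 + 2.212*o + 10.476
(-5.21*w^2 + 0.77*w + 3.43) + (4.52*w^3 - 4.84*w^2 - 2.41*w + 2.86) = 4.52*w^3 - 10.05*w^2 - 1.64*w + 6.29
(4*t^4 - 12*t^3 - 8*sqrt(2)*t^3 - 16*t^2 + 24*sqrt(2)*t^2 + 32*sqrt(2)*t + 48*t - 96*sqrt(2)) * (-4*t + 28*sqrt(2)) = -16*t^5 + 48*t^4 + 144*sqrt(2)*t^4 - 432*sqrt(2)*t^3 - 384*t^3 - 576*sqrt(2)*t^2 + 1152*t^2 + 1792*t + 1728*sqrt(2)*t - 5376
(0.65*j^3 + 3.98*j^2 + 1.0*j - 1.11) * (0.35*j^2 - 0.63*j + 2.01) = 0.2275*j^5 + 0.9835*j^4 - 0.8509*j^3 + 6.9813*j^2 + 2.7093*j - 2.2311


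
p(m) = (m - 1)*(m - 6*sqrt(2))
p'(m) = 2*m - 6*sqrt(2) - 1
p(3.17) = -11.53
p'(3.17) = -3.15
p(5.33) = -13.66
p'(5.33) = 1.17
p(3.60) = -12.70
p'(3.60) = -2.29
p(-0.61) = 14.64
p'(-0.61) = -10.71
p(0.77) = 1.77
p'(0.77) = -7.95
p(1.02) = -0.15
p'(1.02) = -7.45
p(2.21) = -7.59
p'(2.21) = -5.07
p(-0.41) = 12.54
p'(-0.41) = -10.31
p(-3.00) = 45.94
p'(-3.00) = -15.49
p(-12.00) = 266.31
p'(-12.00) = -33.49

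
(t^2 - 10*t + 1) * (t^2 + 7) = t^4 - 10*t^3 + 8*t^2 - 70*t + 7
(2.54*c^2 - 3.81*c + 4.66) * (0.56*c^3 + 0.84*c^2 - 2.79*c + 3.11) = 1.4224*c^5 - 4.44089209850063e-16*c^4 - 7.6774*c^3 + 22.4437*c^2 - 24.8505*c + 14.4926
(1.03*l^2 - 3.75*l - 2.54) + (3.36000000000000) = 1.03*l^2 - 3.75*l + 0.82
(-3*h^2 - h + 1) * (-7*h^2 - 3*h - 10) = 21*h^4 + 16*h^3 + 26*h^2 + 7*h - 10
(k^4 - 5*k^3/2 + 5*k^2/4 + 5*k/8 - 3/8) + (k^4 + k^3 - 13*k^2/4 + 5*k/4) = 2*k^4 - 3*k^3/2 - 2*k^2 + 15*k/8 - 3/8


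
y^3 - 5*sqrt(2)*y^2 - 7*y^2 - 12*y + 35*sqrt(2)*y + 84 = (y - 7)*(y - 6*sqrt(2))*(y + sqrt(2))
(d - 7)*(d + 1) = d^2 - 6*d - 7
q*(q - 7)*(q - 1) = q^3 - 8*q^2 + 7*q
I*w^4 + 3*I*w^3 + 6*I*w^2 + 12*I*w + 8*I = (w + 2)*(w - 2*I)*(w + 2*I)*(I*w + I)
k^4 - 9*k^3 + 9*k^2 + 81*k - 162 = (k - 6)*(k - 3)^2*(k + 3)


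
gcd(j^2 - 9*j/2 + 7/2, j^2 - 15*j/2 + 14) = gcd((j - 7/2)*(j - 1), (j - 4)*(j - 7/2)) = j - 7/2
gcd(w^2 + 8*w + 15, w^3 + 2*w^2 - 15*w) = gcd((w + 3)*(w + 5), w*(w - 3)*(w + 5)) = w + 5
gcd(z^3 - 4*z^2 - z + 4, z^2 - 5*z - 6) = z + 1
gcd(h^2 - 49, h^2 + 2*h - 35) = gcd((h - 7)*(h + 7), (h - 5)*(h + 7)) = h + 7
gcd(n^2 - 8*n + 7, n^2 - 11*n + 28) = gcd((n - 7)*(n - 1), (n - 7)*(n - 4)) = n - 7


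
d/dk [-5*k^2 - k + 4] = -10*k - 1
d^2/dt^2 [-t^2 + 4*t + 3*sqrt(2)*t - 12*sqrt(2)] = -2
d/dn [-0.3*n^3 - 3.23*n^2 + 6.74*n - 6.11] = -0.9*n^2 - 6.46*n + 6.74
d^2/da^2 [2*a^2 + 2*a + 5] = 4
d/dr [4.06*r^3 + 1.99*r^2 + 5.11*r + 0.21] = 12.18*r^2 + 3.98*r + 5.11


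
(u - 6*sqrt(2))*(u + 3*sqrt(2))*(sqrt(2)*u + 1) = sqrt(2)*u^3 - 5*u^2 - 39*sqrt(2)*u - 36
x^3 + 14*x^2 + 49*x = x*(x + 7)^2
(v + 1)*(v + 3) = v^2 + 4*v + 3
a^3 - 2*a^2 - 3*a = a*(a - 3)*(a + 1)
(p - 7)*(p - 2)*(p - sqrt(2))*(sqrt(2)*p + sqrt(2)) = sqrt(2)*p^4 - 8*sqrt(2)*p^3 - 2*p^3 + 5*sqrt(2)*p^2 + 16*p^2 - 10*p + 14*sqrt(2)*p - 28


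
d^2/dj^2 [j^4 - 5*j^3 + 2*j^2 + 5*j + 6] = 12*j^2 - 30*j + 4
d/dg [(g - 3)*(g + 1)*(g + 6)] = 3*g^2 + 8*g - 15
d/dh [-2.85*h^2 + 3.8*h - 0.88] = 3.8 - 5.7*h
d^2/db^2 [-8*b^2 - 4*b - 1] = -16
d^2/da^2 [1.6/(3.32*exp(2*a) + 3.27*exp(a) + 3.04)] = (1.6*(6.64*exp(a) + 3.27)*(13.28*exp(a) + 6.54)*exp(a) - (21.248*exp(a) + 5.232)*(3.32*exp(2*a) + 3.27*exp(a) + 3.04))*exp(a)/(3.32*exp(2*a) + 3.27*exp(a) + 3.04)^3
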